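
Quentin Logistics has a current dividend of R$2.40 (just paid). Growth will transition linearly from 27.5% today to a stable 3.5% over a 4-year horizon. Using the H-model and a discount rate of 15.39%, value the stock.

H-model: P₀ = D₀[(1+g_L) + H(g_S−g_L)]/(r−g_L), with H = 4/2 = 2.
P₀ = 2.40 × [(1+0.035) + 2×(0.275−0.035)] / (0.1539−0.035)
   = 2.40 × 1.5150 / 0.1189 = 30.5803

R$30.58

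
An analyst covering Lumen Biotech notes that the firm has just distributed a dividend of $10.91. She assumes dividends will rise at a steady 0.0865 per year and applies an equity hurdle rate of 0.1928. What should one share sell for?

Gordon growth model: P₀ = D₁/(r − g). D₁ = 10.91 × (1 + 0.0865) = 11.8537.
P₀ = 11.8537 / (0.1928 − 0.0865) = 11.8537 / 0.1063 = 111.5119

$111.51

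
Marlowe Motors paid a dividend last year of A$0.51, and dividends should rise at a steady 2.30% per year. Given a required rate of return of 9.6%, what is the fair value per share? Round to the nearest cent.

Gordon growth model: P₀ = D₁/(r − g). D₁ = 0.51 × (1 + 0.023) = 0.5217.
P₀ = 0.5217 / (0.096 − 0.023) = 0.5217 / 0.073 = 7.1470

A$7.15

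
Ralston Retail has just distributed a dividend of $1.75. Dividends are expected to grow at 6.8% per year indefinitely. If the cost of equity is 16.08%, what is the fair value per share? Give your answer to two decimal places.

Gordon growth model: P₀ = D₁/(r − g). D₁ = 1.75 × (1 + 0.068) = 1.8690.
P₀ = 1.8690 / (0.1608 − 0.068) = 1.8690 / 0.0928 = 20.1401

$20.14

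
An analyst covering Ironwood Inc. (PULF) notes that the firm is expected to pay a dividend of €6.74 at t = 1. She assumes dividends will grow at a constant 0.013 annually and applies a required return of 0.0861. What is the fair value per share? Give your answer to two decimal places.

€92.20

Gordon growth model: P₀ = D₁/(r − g), with D₁ = 6.74 given directly.
P₀ = 6.7400 / (0.0861 − 0.013) = 6.7400 / 0.0731 = 92.2025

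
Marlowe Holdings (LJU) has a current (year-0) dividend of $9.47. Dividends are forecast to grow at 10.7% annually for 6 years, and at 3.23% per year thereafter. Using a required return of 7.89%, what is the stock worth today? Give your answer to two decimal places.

Two-stage DDM. Project D₁…D_6 at 0.107, terminal growth 0.0323, discount at r = 0.0789.
D_1 = 10.4833
D_2 = 11.6050
D_3 = 12.8467
D_4 = 14.2213
D_5 = 15.7430
D_6 = 17.4275
Terminal value at t=6: TV = D_7/(r−g) = 17.9904/(0.0789−0.0323) = 386.0608
P₀ = 10.4833/(1+0.0789)^1 + 11.6050/(1+0.0789)^2 + 12.8467/(1+0.0789)^3 + 14.2213/(1+0.0789)^4 + 15.7430/(1+0.0789)^5 + 17.4275/(1+0.0789)^6 + 386.0608/(1+0.0789)^6 = 307.0062

$307.01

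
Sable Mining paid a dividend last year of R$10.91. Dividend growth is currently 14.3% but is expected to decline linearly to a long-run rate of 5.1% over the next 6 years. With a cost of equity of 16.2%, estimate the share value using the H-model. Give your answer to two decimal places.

R$130.43

H-model: P₀ = D₀[(1+g_L) + H(g_S−g_L)]/(r−g_L), with H = 6/2 = 3.
P₀ = 10.91 × [(1+0.051) + 3×(0.143−0.051)] / (0.162−0.051)
   = 10.91 × 1.3270 / 0.111 = 130.4286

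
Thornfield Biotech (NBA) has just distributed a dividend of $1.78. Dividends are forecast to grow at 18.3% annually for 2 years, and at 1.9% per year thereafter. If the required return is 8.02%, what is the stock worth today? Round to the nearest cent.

$39.63

Two-stage DDM. Project D₁…D_2 at 0.183, terminal growth 0.019, discount at r = 0.0802.
D_1 = 2.1057
D_2 = 2.4911
Terminal value at t=2: TV = D_3/(r−g) = 2.5384/(0.0802−0.019) = 41.4775
P₀ = 2.1057/(1+0.0802)^1 + 2.4911/(1+0.0802)^2 + 41.4775/(1+0.0802)^2 = 39.6314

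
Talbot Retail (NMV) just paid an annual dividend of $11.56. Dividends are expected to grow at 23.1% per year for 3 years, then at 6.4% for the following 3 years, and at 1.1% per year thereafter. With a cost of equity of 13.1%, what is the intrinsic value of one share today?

Three-stage DDM. Project D₁…D_6; terminal Gordon value at t=6 with g = 0.011; discount at r = 0.131.
D_1 = 14.2304
D_2 = 17.5176
D_3 = 21.5641
D_4 = 22.9442
D_5 = 24.4127
D_6 = 25.9751
TV_6 = 26.2608/(0.131−0.011) = 218.8400
P₀ = Σ Dₜ/(1+r)ᵗ + TV_6/(1+r)^6 = 185.3631

$185.36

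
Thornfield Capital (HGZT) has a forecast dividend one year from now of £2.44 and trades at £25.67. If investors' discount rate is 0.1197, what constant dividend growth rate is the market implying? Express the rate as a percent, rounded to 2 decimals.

From P₀ = D₁/(r − g), the implied growth is g = r − D₁/P₀.
g = 0.1197 − 2.44/25.67 = 0.1197 − 0.09505 = 0.02465

2.46%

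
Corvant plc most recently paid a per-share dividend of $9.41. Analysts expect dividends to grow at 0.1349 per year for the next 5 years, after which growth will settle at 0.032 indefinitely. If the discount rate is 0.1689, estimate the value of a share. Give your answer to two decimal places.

Two-stage DDM. Project D₁…D_5 at 0.1349, terminal growth 0.032, discount at r = 0.1689.
D_1 = 10.6794
D_2 = 12.1201
D_3 = 13.7551
D_4 = 15.6106
D_5 = 17.7165
Terminal value at t=5: TV = D_6/(r−g) = 18.2834/(0.1689−0.032) = 133.5531
P₀ = 10.6794/(1+0.1689)^1 + 12.1201/(1+0.1689)^2 + 13.7551/(1+0.1689)^3 + 15.6106/(1+0.1689)^4 + 17.7165/(1+0.1689)^5 + 133.5531/(1+0.1689)^5 = 104.3023

$104.30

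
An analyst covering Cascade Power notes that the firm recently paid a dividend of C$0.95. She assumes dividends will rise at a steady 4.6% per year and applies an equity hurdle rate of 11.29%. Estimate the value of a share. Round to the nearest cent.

Gordon growth model: P₀ = D₁/(r − g). D₁ = 0.95 × (1 + 0.046) = 0.9937.
P₀ = 0.9937 / (0.1129 − 0.046) = 0.9937 / 0.0669 = 14.8535

C$14.85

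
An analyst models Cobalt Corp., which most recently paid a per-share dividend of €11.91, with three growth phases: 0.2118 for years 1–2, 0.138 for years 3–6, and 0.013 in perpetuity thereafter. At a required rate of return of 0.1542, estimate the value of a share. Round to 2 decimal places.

€165.34

Three-stage DDM. Project D₁…D_6; terminal Gordon value at t=6 with g = 0.013; discount at r = 0.1542.
D_1 = 14.4325
D_2 = 17.4893
D_3 = 19.9029
D_4 = 22.6495
D_5 = 25.7751
D_6 = 29.3321
TV_6 = 29.7134/(0.1542−0.013) = 210.4347
P₀ = Σ Dₜ/(1+r)ᵗ + TV_6/(1+r)^6 = 165.3378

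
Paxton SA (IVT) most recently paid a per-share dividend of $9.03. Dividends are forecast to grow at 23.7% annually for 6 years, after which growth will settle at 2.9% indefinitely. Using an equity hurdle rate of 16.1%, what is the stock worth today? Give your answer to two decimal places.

$171.02

Two-stage DDM. Project D₁…D_6 at 0.237, terminal growth 0.029, discount at r = 0.161.
D_1 = 11.1701
D_2 = 13.8174
D_3 = 17.0922
D_4 = 21.1430
D_5 = 26.1539
D_6 = 32.3524
Terminal value at t=6: TV = D_7/(r−g) = 33.2906/(0.161−0.029) = 252.2013
P₀ = 11.1701/(1+0.161)^1 + 13.8174/(1+0.161)^2 + 17.0922/(1+0.161)^3 + 21.1430/(1+0.161)^4 + 26.1539/(1+0.161)^5 + 32.3524/(1+0.161)^6 + 252.2013/(1+0.161)^6 = 171.0201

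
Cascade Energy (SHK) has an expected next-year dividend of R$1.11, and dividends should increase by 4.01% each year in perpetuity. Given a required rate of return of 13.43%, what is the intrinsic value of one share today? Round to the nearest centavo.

Gordon growth model: P₀ = D₁/(r − g), with D₁ = 1.11 given directly.
P₀ = 1.1100 / (0.1343 − 0.0401) = 1.1100 / 0.0942 = 11.7834

R$11.78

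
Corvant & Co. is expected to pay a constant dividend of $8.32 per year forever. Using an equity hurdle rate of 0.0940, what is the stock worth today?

Zero-growth DDM (perpetuity): P₀ = D/r = 8.32 / 0.094 = 88.5106

$88.51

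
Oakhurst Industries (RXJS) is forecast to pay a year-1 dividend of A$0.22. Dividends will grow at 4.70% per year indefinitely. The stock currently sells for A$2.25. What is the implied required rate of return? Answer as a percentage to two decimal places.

14.48%

Rearranging the constant-growth DDM: r = D₁/P₀ + g.
r = 0.2200 / 2.25 + 0.047 = 0.09778 + 0.047 = 0.14478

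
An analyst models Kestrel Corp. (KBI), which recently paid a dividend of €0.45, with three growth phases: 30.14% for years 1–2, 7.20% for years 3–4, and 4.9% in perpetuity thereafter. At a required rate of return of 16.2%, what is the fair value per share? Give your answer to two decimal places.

€6.53

Three-stage DDM. Project D₁…D_4; terminal Gordon value at t=4 with g = 0.049; discount at r = 0.162.
D_1 = 0.5856
D_2 = 0.7621
D_3 = 0.8170
D_4 = 0.8758
TV_4 = 0.9188/(0.162−0.049) = 8.1306
P₀ = Σ Dₜ/(1+r)ᵗ + TV_4/(1+r)^4 = 6.5292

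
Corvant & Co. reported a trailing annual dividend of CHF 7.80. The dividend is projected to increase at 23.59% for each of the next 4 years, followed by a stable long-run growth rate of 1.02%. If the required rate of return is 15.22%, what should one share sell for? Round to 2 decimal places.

CHF 110.75

Two-stage DDM. Project D₁…D_4 at 0.2359, terminal growth 0.0102, discount at r = 0.1522.
D_1 = 9.6400
D_2 = 11.9141
D_3 = 14.7246
D_4 = 18.1982
Terminal value at t=4: TV = D_5/(r−g) = 18.3838/(0.1522−0.0102) = 129.4634
P₀ = 9.6400/(1+0.1522)^1 + 11.9141/(1+0.1522)^2 + 14.7246/(1+0.1522)^3 + 18.1982/(1+0.1522)^4 + 129.4634/(1+0.1522)^4 = 110.7504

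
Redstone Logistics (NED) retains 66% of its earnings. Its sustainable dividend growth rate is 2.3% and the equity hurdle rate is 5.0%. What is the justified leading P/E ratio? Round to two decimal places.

Payout ratio b = 1 − 0.66 = 0.34.
Justified leading P/E = b/(r−g) = 0.34/(0.05−0.023) = 12.5926

12.59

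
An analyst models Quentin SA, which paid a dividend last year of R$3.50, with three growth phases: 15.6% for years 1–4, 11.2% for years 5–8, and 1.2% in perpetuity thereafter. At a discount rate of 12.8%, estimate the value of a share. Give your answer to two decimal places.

R$61.60

Three-stage DDM. Project D₁…D_8; terminal Gordon value at t=8 with g = 0.012; discount at r = 0.128.
D_1 = 4.0460
D_2 = 4.6772
D_3 = 5.4068
D_4 = 6.2503
D_5 = 6.9503
D_6 = 7.7287
D_7 = 8.5944
D_8 = 9.5569
TV_8 = 9.6716/(0.128−0.012) = 83.3760
P₀ = Σ Dₜ/(1+r)ᵗ + TV_8/(1+r)^8 = 61.6038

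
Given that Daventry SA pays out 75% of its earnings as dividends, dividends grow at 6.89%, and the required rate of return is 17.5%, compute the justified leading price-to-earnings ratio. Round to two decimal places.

Justified leading P/E = b/(r−g) = 0.75/(0.175−0.0689) = 7.0688

7.07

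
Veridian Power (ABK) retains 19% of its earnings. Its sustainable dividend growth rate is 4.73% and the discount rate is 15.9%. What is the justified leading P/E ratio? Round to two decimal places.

7.25

Payout ratio b = 1 − 0.19 = 0.81.
Justified leading P/E = b/(r−g) = 0.81/(0.159−0.0473) = 7.2516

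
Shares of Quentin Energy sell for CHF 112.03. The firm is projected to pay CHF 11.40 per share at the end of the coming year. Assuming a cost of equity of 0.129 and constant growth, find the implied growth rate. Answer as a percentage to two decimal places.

From P₀ = D₁/(r − g), the implied growth is g = r − D₁/P₀.
g = 0.129 − 11.40/112.03 = 0.129 − 0.10176 = 0.02724

2.72%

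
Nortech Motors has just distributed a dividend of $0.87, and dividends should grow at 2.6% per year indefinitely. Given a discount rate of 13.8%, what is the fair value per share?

$7.97

Gordon growth model: P₀ = D₁/(r − g). D₁ = 0.87 × (1 + 0.026) = 0.8926.
P₀ = 0.8926 / (0.138 − 0.026) = 0.8926 / 0.112 = 7.9698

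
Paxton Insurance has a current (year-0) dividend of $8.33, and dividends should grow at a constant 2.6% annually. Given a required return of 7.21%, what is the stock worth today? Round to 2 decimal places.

Gordon growth model: P₀ = D₁/(r − g). D₁ = 8.33 × (1 + 0.026) = 8.5466.
P₀ = 8.5466 / (0.0721 − 0.026) = 8.5466 / 0.0461 = 185.3922

$185.39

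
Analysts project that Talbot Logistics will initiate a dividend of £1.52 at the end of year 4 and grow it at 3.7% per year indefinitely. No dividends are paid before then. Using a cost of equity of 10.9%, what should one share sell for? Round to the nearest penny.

Deferred-dividend DDM. At t=3 the remaining stream is a growing perpetuity with first payment D_4 = 1.52.
V_3 = D_4/(r−g) = 1.52/(0.109−0.037) = 21.1111
P₀ = V_3/(1+r)^3 = 21.1111/(1+0.109)^3 = 15.4781

£15.48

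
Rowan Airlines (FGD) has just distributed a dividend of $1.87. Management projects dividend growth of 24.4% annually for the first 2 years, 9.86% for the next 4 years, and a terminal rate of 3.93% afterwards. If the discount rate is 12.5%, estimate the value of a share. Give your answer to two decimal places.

Three-stage DDM. Project D₁…D_6; terminal Gordon value at t=6 with g = 0.0393; discount at r = 0.125.
D_1 = 2.3263
D_2 = 2.8939
D_3 = 3.1792
D_4 = 3.4927
D_5 = 3.8371
D_6 = 4.2154
TV_6 = 4.3811/(0.125−0.0393) = 51.1212
P₀ = Σ Dₜ/(1+r)ᵗ + TV_6/(1+r)^6 = 38.1929

$38.19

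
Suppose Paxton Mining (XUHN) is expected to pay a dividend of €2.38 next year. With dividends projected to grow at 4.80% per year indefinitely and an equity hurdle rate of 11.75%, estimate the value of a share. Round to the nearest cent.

€34.24

Gordon growth model: P₀ = D₁/(r − g), with D₁ = 2.38 given directly.
P₀ = 2.3800 / (0.1175 − 0.048) = 2.3800 / 0.0695 = 34.2446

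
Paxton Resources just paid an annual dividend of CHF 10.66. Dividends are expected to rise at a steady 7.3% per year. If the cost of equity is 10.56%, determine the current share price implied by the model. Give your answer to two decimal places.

Gordon growth model: P₀ = D₁/(r − g). D₁ = 10.66 × (1 + 0.073) = 11.4382.
P₀ = 11.4382 / (0.1056 − 0.073) = 11.4382 / 0.0326 = 350.8644

CHF 350.86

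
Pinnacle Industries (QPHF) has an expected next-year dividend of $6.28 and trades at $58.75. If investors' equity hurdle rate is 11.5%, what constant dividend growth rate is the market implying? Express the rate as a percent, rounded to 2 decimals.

From P₀ = D₁/(r − g), the implied growth is g = r − D₁/P₀.
g = 0.115 − 6.28/58.75 = 0.115 − 0.10689 = 0.00811

0.81%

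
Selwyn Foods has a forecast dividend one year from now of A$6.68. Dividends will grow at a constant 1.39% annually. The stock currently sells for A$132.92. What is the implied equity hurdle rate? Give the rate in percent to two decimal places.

Rearranging the constant-growth DDM: r = D₁/P₀ + g.
r = 6.6800 / 132.92 + 0.0139 = 0.05026 + 0.0139 = 0.06416

6.42%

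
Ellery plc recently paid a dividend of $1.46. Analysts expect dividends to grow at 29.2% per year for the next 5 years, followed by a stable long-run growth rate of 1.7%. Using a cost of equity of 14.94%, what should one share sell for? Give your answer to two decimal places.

Two-stage DDM. Project D₁…D_5 at 0.292, terminal growth 0.017, discount at r = 0.1494.
D_1 = 1.8863
D_2 = 2.4371
D_3 = 3.1488
D_4 = 4.0682
D_5 = 5.2561
Terminal value at t=5: TV = D_6/(r−g) = 5.3455/(0.1494−0.017) = 40.3737
P₀ = 1.8863/(1+0.1494)^1 + 2.4371/(1+0.1494)^2 + 3.1488/(1+0.1494)^3 + 4.0682/(1+0.1494)^4 + 5.2561/(1+0.1494)^5 + 40.3737/(1+0.1494)^5 = 30.6357

$30.64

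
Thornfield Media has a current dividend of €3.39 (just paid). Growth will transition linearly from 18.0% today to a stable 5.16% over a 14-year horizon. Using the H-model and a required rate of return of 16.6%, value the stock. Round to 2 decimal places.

€57.80

H-model: P₀ = D₀[(1+g_L) + H(g_S−g_L)]/(r−g_L), with H = 14/2 = 7.
P₀ = 3.39 × [(1+0.0516) + 7×(0.18−0.0516)] / (0.166−0.0516)
   = 3.39 × 1.9504 / 0.1144 = 57.7959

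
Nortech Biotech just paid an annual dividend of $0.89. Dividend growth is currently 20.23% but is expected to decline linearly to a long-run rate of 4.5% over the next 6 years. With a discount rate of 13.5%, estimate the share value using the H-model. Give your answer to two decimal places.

$15.00

H-model: P₀ = D₀[(1+g_L) + H(g_S−g_L)]/(r−g_L), with H = 6/2 = 3.
P₀ = 0.89 × [(1+0.045) + 3×(0.2023−0.045)] / (0.135−0.045)
   = 0.89 × 1.5169 / 0.09 = 15.0005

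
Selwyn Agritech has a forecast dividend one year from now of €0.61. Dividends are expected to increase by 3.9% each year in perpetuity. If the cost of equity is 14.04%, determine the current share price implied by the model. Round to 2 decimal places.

€6.02

Gordon growth model: P₀ = D₁/(r − g), with D₁ = 0.61 given directly.
P₀ = 0.6100 / (0.1404 − 0.039) = 0.6100 / 0.1014 = 6.0158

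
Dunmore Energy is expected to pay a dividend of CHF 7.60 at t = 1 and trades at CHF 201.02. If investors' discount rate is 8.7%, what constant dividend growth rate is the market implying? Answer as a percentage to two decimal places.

From P₀ = D₁/(r − g), the implied growth is g = r − D₁/P₀.
g = 0.087 − 7.60/201.02 = 0.087 − 0.03781 = 0.04919

4.92%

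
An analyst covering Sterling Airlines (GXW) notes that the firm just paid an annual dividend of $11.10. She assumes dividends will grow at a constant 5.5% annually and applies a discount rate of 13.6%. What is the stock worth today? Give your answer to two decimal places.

Gordon growth model: P₀ = D₁/(r − g). D₁ = 11.10 × (1 + 0.055) = 11.7105.
P₀ = 11.7105 / (0.136 − 0.055) = 11.7105 / 0.081 = 144.5741

$144.57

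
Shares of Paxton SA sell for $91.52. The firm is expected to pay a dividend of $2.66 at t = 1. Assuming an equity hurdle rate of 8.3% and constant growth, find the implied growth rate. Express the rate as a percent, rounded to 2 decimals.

5.39%

From P₀ = D₁/(r − g), the implied growth is g = r − D₁/P₀.
g = 0.083 − 2.66/91.52 = 0.083 − 0.02906 = 0.05394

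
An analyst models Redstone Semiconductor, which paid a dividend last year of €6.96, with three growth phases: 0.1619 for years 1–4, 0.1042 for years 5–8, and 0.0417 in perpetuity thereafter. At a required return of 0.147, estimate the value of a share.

€117.71

Three-stage DDM. Project D₁…D_8; terminal Gordon value at t=8 with g = 0.0417; discount at r = 0.147.
D_1 = 8.0868
D_2 = 9.3961
D_3 = 10.9173
D_4 = 12.6848
D_5 = 14.0066
D_6 = 15.4661
D_7 = 17.0776
D_8 = 18.8571
TV_8 = 19.6435/(0.147−0.0417) = 186.5475
P₀ = Σ Dₜ/(1+r)ᵗ + TV_8/(1+r)^8 = 117.7069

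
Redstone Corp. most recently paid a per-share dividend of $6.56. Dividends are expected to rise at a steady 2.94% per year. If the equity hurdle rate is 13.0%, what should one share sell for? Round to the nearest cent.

Gordon growth model: P₀ = D₁/(r − g). D₁ = 6.56 × (1 + 0.0294) = 6.7529.
P₀ = 6.7529 / (0.13 − 0.0294) = 6.7529 / 0.1006 = 67.1259

$67.13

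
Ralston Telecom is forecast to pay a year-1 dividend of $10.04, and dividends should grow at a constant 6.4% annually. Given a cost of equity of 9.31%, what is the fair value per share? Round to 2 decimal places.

$345.02

Gordon growth model: P₀ = D₁/(r − g), with D₁ = 10.04 given directly.
P₀ = 10.0400 / (0.0931 − 0.064) = 10.0400 / 0.0291 = 345.0172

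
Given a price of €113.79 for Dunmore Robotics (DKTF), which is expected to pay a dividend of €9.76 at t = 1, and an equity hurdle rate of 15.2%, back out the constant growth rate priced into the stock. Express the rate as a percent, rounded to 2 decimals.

6.62%

From P₀ = D₁/(r − g), the implied growth is g = r − D₁/P₀.
g = 0.152 − 9.76/113.79 = 0.152 − 0.08577 = 0.06623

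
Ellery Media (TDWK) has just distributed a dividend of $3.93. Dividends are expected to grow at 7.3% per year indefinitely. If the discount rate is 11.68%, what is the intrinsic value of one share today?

Gordon growth model: P₀ = D₁/(r − g). D₁ = 3.93 × (1 + 0.073) = 4.2169.
P₀ = 4.2169 / (0.1168 − 0.073) = 4.2169 / 0.0438 = 96.2760

$96.28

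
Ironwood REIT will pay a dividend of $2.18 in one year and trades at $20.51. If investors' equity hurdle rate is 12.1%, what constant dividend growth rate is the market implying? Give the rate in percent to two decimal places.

1.47%

From P₀ = D₁/(r − g), the implied growth is g = r − D₁/P₀.
g = 0.121 − 2.18/20.51 = 0.121 − 0.10629 = 0.01471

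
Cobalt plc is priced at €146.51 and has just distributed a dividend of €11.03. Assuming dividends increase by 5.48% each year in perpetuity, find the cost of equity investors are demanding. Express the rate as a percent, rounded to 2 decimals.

Rearranging the constant-growth DDM: r = D₁/P₀ + g.
D₁ = 11.03 × (1 + 0.0548) = 11.6344.
r = 11.6344 / 146.51 + 0.0548 = 0.07941 + 0.0548 = 0.13421

13.42%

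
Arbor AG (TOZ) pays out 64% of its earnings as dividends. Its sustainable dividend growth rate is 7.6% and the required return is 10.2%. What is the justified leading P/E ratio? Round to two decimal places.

Justified leading P/E = b/(r−g) = 0.64/(0.102−0.076) = 24.6154

24.62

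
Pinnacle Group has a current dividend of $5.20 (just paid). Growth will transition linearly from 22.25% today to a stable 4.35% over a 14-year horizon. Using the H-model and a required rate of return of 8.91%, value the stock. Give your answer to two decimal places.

H-model: P₀ = D₀[(1+g_L) + H(g_S−g_L)]/(r−g_L), with H = 14/2 = 7.
P₀ = 5.20 × [(1+0.0435) + 7×(0.2225−0.0435)] / (0.0891−0.0435)
   = 5.20 × 2.2965 / 0.0456 = 261.8816

$261.88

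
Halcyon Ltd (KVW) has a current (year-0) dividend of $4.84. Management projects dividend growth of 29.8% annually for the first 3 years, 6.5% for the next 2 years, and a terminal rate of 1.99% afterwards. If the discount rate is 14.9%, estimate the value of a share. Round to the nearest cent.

$78.44

Three-stage DDM. Project D₁…D_5; terminal Gordon value at t=5 with g = 0.0199; discount at r = 0.149.
D_1 = 6.2823
D_2 = 8.1545
D_3 = 10.5845
D_4 = 11.2725
D_5 = 12.0052
TV_5 = 12.2441/(0.149−0.0199) = 94.8418
P₀ = Σ Dₜ/(1+r)ᵗ + TV_5/(1+r)^5 = 78.4429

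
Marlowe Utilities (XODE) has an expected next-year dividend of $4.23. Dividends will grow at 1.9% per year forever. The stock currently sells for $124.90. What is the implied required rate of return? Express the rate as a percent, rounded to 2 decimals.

Rearranging the constant-growth DDM: r = D₁/P₀ + g.
r = 4.2300 / 124.90 + 0.019 = 0.03387 + 0.019 = 0.05287

5.29%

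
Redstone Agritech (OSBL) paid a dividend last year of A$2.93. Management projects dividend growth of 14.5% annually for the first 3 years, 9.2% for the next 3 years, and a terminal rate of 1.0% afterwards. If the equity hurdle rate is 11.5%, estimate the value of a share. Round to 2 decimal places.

Three-stage DDM. Project D₁…D_6; terminal Gordon value at t=6 with g = 0.01; discount at r = 0.115.
D_1 = 3.3549
D_2 = 3.8413
D_3 = 4.3983
D_4 = 4.8029
D_5 = 5.2448
D_6 = 5.7273
TV_6 = 5.7846/(0.115−0.01) = 55.0914
P₀ = Σ Dₜ/(1+r)ᵗ + TV_6/(1+r)^6 = 47.0735

A$47.07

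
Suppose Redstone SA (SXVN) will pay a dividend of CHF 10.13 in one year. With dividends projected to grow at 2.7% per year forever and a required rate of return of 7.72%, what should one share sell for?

CHF 201.79

Gordon growth model: P₀ = D₁/(r − g), with D₁ = 10.13 given directly.
P₀ = 10.1300 / (0.0772 − 0.027) = 10.1300 / 0.0502 = 201.7928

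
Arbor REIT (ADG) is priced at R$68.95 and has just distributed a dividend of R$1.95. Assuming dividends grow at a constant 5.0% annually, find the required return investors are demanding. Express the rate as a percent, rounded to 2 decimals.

Rearranging the constant-growth DDM: r = D₁/P₀ + g.
D₁ = 1.95 × (1 + 0.05) = 2.0475.
r = 2.0475 / 68.95 + 0.05 = 0.02970 + 0.05 = 0.07970

7.97%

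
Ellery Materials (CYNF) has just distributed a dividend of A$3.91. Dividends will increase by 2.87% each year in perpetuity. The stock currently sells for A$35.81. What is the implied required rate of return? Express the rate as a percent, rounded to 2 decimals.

14.10%

Rearranging the constant-growth DDM: r = D₁/P₀ + g.
D₁ = 3.91 × (1 + 0.0287) = 4.0222.
r = 4.0222 / 35.81 + 0.0287 = 0.11232 + 0.0287 = 0.14102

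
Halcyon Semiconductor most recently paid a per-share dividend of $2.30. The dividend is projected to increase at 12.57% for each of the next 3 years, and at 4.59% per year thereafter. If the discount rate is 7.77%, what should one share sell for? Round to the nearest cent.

$93.74

Two-stage DDM. Project D₁…D_3 at 0.1257, terminal growth 0.0459, discount at r = 0.0777.
D_1 = 2.5891
D_2 = 2.9146
D_3 = 3.2809
Terminal value at t=3: TV = D_4/(r−g) = 3.4315/(0.0777−0.0459) = 107.9093
P₀ = 2.5891/(1+0.0777)^1 + 2.9146/(1+0.0777)^2 + 3.2809/(1+0.0777)^3 + 107.9093/(1+0.0777)^3 = 93.7446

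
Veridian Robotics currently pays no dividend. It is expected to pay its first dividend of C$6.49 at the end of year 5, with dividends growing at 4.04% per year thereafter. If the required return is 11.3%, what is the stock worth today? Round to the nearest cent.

Deferred-dividend DDM. At t=4 the remaining stream is a growing perpetuity with first payment D_5 = 6.49.
V_4 = D_5/(r−g) = 6.49/(0.113−0.0404) = 89.3939
P₀ = V_4/(1+r)^4 = 89.3939/(1+0.113)^4 = 58.2542

C$58.25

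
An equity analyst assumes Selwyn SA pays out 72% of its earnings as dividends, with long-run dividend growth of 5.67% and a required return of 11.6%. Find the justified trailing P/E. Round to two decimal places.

12.83

Justified trailing P/E = b(1+g)/(r−g) = 0.72×(1+0.0567)/(0.116−0.0567) = 12.8301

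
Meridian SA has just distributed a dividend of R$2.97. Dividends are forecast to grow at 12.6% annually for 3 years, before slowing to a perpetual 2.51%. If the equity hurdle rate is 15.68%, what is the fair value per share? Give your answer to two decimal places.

R$29.76

Two-stage DDM. Project D₁…D_3 at 0.126, terminal growth 0.0251, discount at r = 0.1568.
D_1 = 3.3442
D_2 = 3.7656
D_3 = 4.2401
Terminal value at t=3: TV = D_4/(r−g) = 4.3465/(0.1568−0.0251) = 33.0029
P₀ = 3.3442/(1+0.1568)^1 + 3.7656/(1+0.1568)^2 + 4.2401/(1+0.1568)^3 + 33.0029/(1+0.1568)^3 = 29.7634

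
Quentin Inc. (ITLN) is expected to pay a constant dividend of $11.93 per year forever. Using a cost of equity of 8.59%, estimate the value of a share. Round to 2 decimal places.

Zero-growth DDM (perpetuity): P₀ = D/r = 11.93 / 0.0859 = 138.8824

$138.88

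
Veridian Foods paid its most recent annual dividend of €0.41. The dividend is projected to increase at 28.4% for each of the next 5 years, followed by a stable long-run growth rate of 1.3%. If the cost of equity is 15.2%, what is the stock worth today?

€8.01

Two-stage DDM. Project D₁…D_5 at 0.284, terminal growth 0.013, discount at r = 0.152.
D_1 = 0.5264
D_2 = 0.6759
D_3 = 0.8679
D_4 = 1.1144
D_5 = 1.4309
Terminal value at t=5: TV = D_6/(r−g) = 1.4495/(0.152−0.013) = 10.4281
P₀ = 0.5264/(1+0.152)^1 + 0.6759/(1+0.152)^2 + 0.8679/(1+0.152)^3 + 1.1144/(1+0.152)^4 + 1.4309/(1+0.152)^5 + 10.4281/(1+0.152)^5 = 8.0118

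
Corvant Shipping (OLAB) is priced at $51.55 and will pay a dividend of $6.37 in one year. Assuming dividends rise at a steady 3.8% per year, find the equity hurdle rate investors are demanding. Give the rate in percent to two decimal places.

16.16%

Rearranging the constant-growth DDM: r = D₁/P₀ + g.
r = 6.3700 / 51.55 + 0.038 = 0.12357 + 0.038 = 0.16157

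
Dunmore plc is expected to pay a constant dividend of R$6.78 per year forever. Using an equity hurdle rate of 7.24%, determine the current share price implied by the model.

R$93.65

Zero-growth DDM (perpetuity): P₀ = D/r = 6.78 / 0.0724 = 93.6464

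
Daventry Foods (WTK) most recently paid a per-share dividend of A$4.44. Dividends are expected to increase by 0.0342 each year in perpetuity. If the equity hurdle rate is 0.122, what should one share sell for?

A$52.30

Gordon growth model: P₀ = D₁/(r − g). D₁ = 4.44 × (1 + 0.0342) = 4.5918.
P₀ = 4.5918 / (0.122 − 0.0342) = 4.5918 / 0.0878 = 52.2990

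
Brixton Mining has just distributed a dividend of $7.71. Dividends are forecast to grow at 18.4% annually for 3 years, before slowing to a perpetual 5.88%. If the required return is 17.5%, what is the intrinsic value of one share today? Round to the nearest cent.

$95.37

Two-stage DDM. Project D₁…D_3 at 0.184, terminal growth 0.0588, discount at r = 0.175.
D_1 = 9.1286
D_2 = 10.8083
D_3 = 12.7970
Terminal value at t=3: TV = D_4/(r−g) = 13.5495/(0.175−0.0588) = 116.6050
P₀ = 9.1286/(1+0.175)^1 + 10.8083/(1+0.175)^2 + 12.7970/(1+0.175)^3 + 116.6050/(1+0.175)^3 = 95.3654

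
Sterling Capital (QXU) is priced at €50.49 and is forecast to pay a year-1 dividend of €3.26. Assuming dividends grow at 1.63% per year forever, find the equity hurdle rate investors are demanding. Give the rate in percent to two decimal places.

8.09%

Rearranging the constant-growth DDM: r = D₁/P₀ + g.
r = 3.2600 / 50.49 + 0.0163 = 0.06457 + 0.0163 = 0.08087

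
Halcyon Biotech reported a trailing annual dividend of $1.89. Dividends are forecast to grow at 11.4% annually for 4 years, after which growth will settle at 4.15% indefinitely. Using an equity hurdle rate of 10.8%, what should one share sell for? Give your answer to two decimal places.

Two-stage DDM. Project D₁…D_4 at 0.114, terminal growth 0.0415, discount at r = 0.108.
D_1 = 2.1055
D_2 = 2.3455
D_3 = 2.6129
D_4 = 2.9107
Terminal value at t=4: TV = D_5/(r−g) = 3.0315/(0.108−0.0415) = 45.5869
P₀ = 2.1055/(1+0.108)^1 + 2.3455/(1+0.108)^2 + 2.6129/(1+0.108)^3 + 2.9107/(1+0.108)^4 + 45.5869/(1+0.108)^4 = 37.9098

$37.91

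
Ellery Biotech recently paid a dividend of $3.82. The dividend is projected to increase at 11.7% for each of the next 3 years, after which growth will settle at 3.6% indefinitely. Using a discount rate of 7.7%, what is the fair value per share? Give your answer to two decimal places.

Two-stage DDM. Project D₁…D_3 at 0.117, terminal growth 0.036, discount at r = 0.077.
D_1 = 4.2669
D_2 = 4.7662
D_3 = 5.3238
Terminal value at t=3: TV = D_4/(r−g) = 5.5155/(0.077−0.036) = 134.5237
P₀ = 4.2669/(1+0.077)^1 + 4.7662/(1+0.077)^2 + 5.3238/(1+0.077)^3 + 134.5237/(1+0.077)^3 = 120.0166

$120.02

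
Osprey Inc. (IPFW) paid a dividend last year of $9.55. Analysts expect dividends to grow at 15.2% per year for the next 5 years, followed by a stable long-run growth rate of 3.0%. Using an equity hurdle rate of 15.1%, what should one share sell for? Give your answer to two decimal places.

Two-stage DDM. Project D₁…D_5 at 0.152, terminal growth 0.03, discount at r = 0.151.
D_1 = 11.0016
D_2 = 12.6738
D_3 = 14.6003
D_4 = 16.8195
D_5 = 19.3761
Terminal value at t=5: TV = D_6/(r−g) = 19.9574/(0.151−0.03) = 164.9368
P₀ = 11.0016/(1+0.151)^1 + 12.6738/(1+0.151)^2 + 14.6003/(1+0.151)^3 + 16.8195/(1+0.151)^4 + 19.3761/(1+0.151)^5 + 164.9368/(1+0.151)^5 = 129.5217

$129.52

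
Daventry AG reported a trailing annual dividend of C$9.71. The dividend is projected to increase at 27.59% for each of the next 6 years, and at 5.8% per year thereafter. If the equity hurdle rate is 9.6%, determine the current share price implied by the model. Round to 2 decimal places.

C$775.46

Two-stage DDM. Project D₁…D_6 at 0.2759, terminal growth 0.058, discount at r = 0.096.
D_1 = 12.3890
D_2 = 15.8071
D_3 = 20.1683
D_4 = 25.7327
D_5 = 32.8324
D_6 = 41.8908
Terminal value at t=6: TV = D_7/(r−g) = 44.3205/(0.096−0.058) = 1166.3291
P₀ = 12.3890/(1+0.096)^1 + 15.8071/(1+0.096)^2 + 20.1683/(1+0.096)^3 + 25.7327/(1+0.096)^4 + 32.8324/(1+0.096)^5 + 41.8908/(1+0.096)^6 + 1166.3291/(1+0.096)^6 = 775.4573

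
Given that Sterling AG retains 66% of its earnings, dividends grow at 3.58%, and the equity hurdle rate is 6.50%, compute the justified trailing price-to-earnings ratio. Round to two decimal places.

Payout ratio b = 1 − 0.66 = 0.34.
Justified trailing P/E = b(1+g)/(r−g) = 0.34×(1+0.0358)/(0.065−0.0358) = 12.0607

12.06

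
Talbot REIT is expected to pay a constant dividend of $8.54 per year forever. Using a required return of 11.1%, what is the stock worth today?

$76.94

Zero-growth DDM (perpetuity): P₀ = D/r = 8.54 / 0.111 = 76.9369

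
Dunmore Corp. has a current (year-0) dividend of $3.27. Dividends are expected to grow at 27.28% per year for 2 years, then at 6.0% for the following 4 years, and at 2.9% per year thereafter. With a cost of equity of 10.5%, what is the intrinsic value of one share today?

Three-stage DDM. Project D₁…D_6; terminal Gordon value at t=6 with g = 0.029; discount at r = 0.105.
D_1 = 4.1621
D_2 = 5.2975
D_3 = 5.6153
D_4 = 5.9522
D_5 = 6.3094
D_6 = 6.6879
TV_6 = 6.8819/(0.105−0.029) = 90.5510
P₀ = Σ Dₜ/(1+r)ᵗ + TV_6/(1+r)^6 = 73.5045

$73.50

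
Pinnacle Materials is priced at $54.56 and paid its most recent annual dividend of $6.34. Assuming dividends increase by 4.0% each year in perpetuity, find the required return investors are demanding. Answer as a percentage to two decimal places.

16.09%

Rearranging the constant-growth DDM: r = D₁/P₀ + g.
D₁ = 6.34 × (1 + 0.04) = 6.5936.
r = 6.5936 / 54.56 + 0.04 = 0.12085 + 0.04 = 0.16085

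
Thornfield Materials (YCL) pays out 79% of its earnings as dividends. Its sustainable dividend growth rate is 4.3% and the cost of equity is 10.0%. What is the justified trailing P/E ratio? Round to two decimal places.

14.46

Justified trailing P/E = b(1+g)/(r−g) = 0.79×(1+0.043)/(0.1−0.043) = 14.4556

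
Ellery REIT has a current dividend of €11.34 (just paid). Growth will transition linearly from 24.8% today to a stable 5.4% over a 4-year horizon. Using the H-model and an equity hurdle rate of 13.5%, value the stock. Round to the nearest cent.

€201.88

H-model: P₀ = D₀[(1+g_L) + H(g_S−g_L)]/(r−g_L), with H = 4/2 = 2.
P₀ = 11.34 × [(1+0.054) + 2×(0.248−0.054)] / (0.135−0.054)
   = 11.34 × 1.4420 / 0.081 = 201.8800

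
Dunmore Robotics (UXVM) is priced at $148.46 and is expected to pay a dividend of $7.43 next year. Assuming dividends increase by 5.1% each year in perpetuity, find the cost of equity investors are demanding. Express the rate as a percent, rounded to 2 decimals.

Rearranging the constant-growth DDM: r = D₁/P₀ + g.
r = 7.4300 / 148.46 + 0.051 = 0.05005 + 0.051 = 0.10105

10.10%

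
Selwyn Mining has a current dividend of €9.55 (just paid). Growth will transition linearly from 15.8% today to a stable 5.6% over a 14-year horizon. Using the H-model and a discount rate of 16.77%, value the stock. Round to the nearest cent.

€151.33

H-model: P₀ = D₀[(1+g_L) + H(g_S−g_L)]/(r−g_L), with H = 14/2 = 7.
P₀ = 9.55 × [(1+0.056) + 7×(0.158−0.056)] / (0.1677−0.056)
   = 9.55 × 1.7700 / 0.1117 = 151.3295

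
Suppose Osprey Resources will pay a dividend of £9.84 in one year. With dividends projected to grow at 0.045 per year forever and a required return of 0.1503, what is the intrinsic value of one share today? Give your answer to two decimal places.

£93.45

Gordon growth model: P₀ = D₁/(r − g), with D₁ = 9.84 given directly.
P₀ = 9.8400 / (0.1503 − 0.045) = 9.8400 / 0.1053 = 93.4473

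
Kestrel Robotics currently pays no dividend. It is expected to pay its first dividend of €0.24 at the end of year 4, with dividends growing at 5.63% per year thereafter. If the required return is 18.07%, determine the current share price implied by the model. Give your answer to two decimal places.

Deferred-dividend DDM. At t=3 the remaining stream is a growing perpetuity with first payment D_4 = 0.24.
V_3 = D_4/(r−g) = 0.24/(0.1807−0.0563) = 1.9293
P₀ = V_3/(1+r)^3 = 1.9293/(1+0.1807)^3 = 1.1721

€1.17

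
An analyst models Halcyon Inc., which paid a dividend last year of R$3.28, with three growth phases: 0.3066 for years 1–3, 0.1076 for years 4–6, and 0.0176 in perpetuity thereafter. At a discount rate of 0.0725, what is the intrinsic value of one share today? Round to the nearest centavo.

Three-stage DDM. Project D₁…D_6; terminal Gordon value at t=6 with g = 0.0176; discount at r = 0.0725.
D_1 = 4.2856
D_2 = 5.5996
D_3 = 7.3165
D_4 = 8.1037
D_5 = 8.9757
D_6 = 9.9415
TV_6 = 10.1164/(0.0725−0.0176) = 184.2703
P₀ = Σ Dₜ/(1+r)ᵗ + TV_6/(1+r)^6 = 154.8571

R$154.86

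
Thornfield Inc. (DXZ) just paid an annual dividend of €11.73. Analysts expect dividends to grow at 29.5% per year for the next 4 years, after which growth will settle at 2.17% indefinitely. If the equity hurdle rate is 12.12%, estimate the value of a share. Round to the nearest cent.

Two-stage DDM. Project D₁…D_4 at 0.295, terminal growth 0.0217, discount at r = 0.1212.
D_1 = 15.1904
D_2 = 19.6715
D_3 = 25.4746
D_4 = 32.9896
Terminal value at t=4: TV = D_5/(r−g) = 33.7055/(0.1212−0.0217) = 338.7485
P₀ = 15.1904/(1+0.1212)^1 + 19.6715/(1+0.1212)^2 + 25.4746/(1+0.1212)^3 + 32.9896/(1+0.1212)^4 + 338.7485/(1+0.1212)^4 = 282.5074

€282.51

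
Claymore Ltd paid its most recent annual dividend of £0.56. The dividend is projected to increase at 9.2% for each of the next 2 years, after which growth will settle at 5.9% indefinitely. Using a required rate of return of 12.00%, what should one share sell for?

£10.32

Two-stage DDM. Project D₁…D_2 at 0.092, terminal growth 0.059, discount at r = 0.12.
D_1 = 0.6115
D_2 = 0.6678
Terminal value at t=2: TV = D_3/(r−g) = 0.7072/(0.12−0.059) = 11.5931
P₀ = 0.6115/(1+0.12)^1 + 0.6678/(1+0.12)^2 + 11.5931/(1+0.12)^2 = 10.3203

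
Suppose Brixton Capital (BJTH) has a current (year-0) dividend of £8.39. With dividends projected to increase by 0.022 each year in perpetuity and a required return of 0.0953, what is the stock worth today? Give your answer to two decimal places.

£116.98

Gordon growth model: P₀ = D₁/(r − g). D₁ = 8.39 × (1 + 0.022) = 8.5746.
P₀ = 8.5746 / (0.0953 − 0.022) = 8.5746 / 0.0733 = 116.9793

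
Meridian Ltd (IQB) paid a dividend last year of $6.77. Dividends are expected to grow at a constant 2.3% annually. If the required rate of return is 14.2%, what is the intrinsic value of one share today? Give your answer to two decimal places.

$58.20

Gordon growth model: P₀ = D₁/(r − g). D₁ = 6.77 × (1 + 0.023) = 6.9257.
P₀ = 6.9257 / (0.142 − 0.023) = 6.9257 / 0.119 = 58.1992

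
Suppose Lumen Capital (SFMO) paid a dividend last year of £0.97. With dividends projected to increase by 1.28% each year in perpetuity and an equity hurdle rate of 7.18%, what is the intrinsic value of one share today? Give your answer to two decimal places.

£16.65

Gordon growth model: P₀ = D₁/(r − g). D₁ = 0.97 × (1 + 0.0128) = 0.9824.
P₀ = 0.9824 / (0.0718 − 0.0128) = 0.9824 / 0.059 = 16.6511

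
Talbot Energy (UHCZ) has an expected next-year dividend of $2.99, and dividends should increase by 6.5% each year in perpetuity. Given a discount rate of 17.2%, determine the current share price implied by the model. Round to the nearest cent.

Gordon growth model: P₀ = D₁/(r − g), with D₁ = 2.99 given directly.
P₀ = 2.9900 / (0.172 − 0.065) = 2.9900 / 0.107 = 27.9439

$27.94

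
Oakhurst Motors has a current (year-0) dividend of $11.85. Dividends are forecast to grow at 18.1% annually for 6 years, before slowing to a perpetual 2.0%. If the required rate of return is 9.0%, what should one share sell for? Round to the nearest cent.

Two-stage DDM. Project D₁…D_6 at 0.181, terminal growth 0.02, discount at r = 0.09.
D_1 = 13.9948
D_2 = 16.5279
D_3 = 19.5195
D_4 = 23.0525
D_5 = 27.2250
D_6 = 32.1527
Terminal value at t=6: TV = D_7/(r−g) = 32.7958/(0.09−0.02) = 468.5111
P₀ = 13.9948/(1+0.09)^1 + 16.5279/(1+0.09)^2 + 19.5195/(1+0.09)^3 + 23.0525/(1+0.09)^4 + 27.2250/(1+0.09)^5 + 32.1527/(1+0.09)^6 + 468.5111/(1+0.09)^6 = 374.3780

$374.38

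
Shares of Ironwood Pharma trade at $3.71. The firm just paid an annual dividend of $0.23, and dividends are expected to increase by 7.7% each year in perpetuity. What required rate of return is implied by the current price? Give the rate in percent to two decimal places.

14.38%

Rearranging the constant-growth DDM: r = D₁/P₀ + g.
D₁ = 0.23 × (1 + 0.077) = 0.2477.
r = 0.2477 / 3.71 + 0.077 = 0.06677 + 0.077 = 0.14377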